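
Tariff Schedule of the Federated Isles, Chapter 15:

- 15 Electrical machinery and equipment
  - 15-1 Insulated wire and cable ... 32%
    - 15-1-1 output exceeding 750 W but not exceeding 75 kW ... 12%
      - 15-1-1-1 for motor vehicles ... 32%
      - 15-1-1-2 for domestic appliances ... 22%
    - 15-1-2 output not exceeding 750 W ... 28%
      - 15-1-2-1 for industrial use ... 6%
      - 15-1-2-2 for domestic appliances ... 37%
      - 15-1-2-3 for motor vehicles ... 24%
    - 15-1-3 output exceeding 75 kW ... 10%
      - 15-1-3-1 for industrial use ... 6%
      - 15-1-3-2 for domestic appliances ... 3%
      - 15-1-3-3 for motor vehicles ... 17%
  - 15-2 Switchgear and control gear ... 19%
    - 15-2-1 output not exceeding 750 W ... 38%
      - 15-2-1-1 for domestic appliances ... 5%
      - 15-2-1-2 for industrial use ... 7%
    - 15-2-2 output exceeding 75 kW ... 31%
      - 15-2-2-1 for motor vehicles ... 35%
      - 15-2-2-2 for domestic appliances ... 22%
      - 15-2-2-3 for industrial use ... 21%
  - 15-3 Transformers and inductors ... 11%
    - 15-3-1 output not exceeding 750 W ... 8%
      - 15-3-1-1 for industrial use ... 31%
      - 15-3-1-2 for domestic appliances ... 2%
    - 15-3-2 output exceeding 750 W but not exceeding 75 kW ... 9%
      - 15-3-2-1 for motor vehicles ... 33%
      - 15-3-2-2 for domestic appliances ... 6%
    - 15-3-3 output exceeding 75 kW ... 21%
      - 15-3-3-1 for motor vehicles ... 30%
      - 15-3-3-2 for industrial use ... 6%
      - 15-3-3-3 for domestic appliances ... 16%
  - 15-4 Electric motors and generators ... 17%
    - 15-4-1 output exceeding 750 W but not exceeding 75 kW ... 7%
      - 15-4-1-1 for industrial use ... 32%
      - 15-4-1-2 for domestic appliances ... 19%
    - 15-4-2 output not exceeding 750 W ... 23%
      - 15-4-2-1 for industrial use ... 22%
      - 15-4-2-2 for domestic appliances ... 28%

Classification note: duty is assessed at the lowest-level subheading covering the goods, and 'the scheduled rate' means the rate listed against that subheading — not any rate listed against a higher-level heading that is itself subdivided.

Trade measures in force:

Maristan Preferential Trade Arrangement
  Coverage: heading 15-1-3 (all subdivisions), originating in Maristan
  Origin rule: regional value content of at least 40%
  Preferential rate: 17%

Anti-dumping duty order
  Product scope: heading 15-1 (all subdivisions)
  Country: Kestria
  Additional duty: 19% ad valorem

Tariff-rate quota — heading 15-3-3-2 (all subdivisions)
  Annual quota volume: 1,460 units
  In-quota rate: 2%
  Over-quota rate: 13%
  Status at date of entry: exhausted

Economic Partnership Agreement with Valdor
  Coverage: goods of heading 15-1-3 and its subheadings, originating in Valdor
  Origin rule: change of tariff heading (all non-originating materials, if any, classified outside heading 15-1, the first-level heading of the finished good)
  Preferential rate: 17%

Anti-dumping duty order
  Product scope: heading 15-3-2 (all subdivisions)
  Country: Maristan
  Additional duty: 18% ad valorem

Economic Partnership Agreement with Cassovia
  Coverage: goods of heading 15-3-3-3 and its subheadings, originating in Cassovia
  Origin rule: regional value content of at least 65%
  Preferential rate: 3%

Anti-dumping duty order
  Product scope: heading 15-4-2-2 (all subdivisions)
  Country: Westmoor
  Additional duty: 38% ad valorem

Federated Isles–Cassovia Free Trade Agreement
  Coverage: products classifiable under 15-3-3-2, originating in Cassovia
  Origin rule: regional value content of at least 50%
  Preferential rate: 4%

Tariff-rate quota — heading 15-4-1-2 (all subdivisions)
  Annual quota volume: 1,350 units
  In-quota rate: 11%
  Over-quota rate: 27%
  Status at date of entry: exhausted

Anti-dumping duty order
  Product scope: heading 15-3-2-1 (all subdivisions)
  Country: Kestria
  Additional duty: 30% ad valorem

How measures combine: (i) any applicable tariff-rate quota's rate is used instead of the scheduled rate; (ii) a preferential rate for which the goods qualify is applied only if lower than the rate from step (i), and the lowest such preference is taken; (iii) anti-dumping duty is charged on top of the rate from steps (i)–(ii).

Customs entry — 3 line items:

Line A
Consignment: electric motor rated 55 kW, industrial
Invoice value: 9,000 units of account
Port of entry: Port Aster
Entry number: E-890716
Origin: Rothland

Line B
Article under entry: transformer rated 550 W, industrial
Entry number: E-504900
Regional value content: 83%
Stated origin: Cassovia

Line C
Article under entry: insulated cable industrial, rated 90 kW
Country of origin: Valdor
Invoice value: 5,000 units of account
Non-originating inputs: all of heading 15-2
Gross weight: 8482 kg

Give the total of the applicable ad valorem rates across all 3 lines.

Line A: electric motor → 15-4; rated 55 kW → 15-4-1; industrial → 15-4-1-1. Scheduled 32%. No special measure applies. → 32%.
Line B: transformer → 15-3; rated 550 W → 15-3-1; industrial → 15-3-1-1. Scheduled 31%. Cassovia agreement on 15-3-3-3: 15-3-1-1 not covered; Cassovia agreement on 15-3-3-2: 15-3-1-1 not covered. → 31%.
Line C: insulated cable → 15-1; rated 90 kW → 15-1-3; industrial → 15-1-3-1. Scheduled 6%. Valdor agreement on 15-1-3: CTH met → 17% available; preference 17% not lower than 6% → no reduction. → 6%.
Sum: 32% + 31% + 6% = 69%.

69%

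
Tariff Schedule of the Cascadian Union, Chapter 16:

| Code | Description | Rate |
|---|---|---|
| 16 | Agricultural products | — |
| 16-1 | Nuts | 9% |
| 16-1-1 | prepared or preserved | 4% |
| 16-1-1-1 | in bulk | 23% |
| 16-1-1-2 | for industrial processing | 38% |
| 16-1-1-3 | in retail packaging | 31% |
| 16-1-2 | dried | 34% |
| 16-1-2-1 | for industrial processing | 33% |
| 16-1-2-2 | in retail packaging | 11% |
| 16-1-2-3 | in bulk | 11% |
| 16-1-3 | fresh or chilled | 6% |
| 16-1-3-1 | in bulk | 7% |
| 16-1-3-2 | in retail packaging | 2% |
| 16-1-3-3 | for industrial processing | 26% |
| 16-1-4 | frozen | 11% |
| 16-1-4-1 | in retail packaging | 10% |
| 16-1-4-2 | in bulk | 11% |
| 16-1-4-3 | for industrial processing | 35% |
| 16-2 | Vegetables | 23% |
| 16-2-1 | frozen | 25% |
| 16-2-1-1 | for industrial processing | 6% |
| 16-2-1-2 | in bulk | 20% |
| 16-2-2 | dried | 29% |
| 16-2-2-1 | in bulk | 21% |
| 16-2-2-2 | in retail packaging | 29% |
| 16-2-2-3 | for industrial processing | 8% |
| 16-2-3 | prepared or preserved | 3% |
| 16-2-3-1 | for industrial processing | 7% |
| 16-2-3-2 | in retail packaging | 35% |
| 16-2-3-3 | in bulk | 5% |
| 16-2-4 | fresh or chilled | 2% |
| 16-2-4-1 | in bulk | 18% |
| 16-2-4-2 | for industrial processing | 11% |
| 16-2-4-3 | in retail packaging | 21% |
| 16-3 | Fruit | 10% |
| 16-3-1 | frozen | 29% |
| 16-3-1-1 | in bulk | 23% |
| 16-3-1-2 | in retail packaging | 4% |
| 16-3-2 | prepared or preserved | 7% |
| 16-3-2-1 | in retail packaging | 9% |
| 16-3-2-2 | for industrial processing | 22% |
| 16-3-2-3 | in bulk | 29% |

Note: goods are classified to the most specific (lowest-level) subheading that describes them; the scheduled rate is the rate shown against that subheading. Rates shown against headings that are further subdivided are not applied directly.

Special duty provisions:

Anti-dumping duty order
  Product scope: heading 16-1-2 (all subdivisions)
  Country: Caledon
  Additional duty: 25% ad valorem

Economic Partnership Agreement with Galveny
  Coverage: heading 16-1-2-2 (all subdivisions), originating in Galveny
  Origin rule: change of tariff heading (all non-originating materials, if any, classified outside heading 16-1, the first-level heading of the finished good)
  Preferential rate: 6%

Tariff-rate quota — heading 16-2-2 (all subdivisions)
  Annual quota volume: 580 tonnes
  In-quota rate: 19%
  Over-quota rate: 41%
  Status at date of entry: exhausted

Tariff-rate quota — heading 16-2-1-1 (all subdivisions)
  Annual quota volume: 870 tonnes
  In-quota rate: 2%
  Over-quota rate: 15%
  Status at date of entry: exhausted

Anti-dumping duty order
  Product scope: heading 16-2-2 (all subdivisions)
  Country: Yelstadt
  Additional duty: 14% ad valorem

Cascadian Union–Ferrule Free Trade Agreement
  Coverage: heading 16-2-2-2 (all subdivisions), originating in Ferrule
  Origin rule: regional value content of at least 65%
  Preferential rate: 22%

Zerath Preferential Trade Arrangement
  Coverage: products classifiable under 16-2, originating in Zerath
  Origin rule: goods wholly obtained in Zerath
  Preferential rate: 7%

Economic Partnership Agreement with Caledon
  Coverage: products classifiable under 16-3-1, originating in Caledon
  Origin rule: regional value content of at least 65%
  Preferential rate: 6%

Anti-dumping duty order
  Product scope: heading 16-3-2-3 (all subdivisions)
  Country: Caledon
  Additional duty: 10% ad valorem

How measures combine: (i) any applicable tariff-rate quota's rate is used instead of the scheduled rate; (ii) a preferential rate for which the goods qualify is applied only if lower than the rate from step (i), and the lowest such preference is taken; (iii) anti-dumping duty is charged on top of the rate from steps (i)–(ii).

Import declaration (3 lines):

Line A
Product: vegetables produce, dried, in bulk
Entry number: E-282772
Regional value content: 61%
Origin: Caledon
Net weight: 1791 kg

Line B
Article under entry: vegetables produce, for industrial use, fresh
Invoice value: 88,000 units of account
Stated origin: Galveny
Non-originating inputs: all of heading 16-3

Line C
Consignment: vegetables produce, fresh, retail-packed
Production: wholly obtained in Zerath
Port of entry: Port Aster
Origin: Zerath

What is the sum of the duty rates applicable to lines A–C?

Line A: vegetables → 16-2; dried → 16-2-2; in bulk → 16-2-2-1. Scheduled 21%. quota on 16-2-2 exhausted → over-quota 41%; Caledon agreement on 16-3-1: 16-2-2-1 not covered. → 41%.
Line B: vegetables → 16-2; fresh → 16-2-4; for industrial use → 16-2-4-2. Scheduled 11%. Galveny agreement on 16-1-2-2: 16-2-4-2 not covered. → 11%.
Line C: vegetables → 16-2; fresh → 16-2-4; retail-packed → 16-2-4-3. Scheduled 21%. Zerath agreement on 16-2: wholly obtained → 7% available; preferential 7%. → 7%.
Sum: 41% + 11% + 7% = 59%.

59%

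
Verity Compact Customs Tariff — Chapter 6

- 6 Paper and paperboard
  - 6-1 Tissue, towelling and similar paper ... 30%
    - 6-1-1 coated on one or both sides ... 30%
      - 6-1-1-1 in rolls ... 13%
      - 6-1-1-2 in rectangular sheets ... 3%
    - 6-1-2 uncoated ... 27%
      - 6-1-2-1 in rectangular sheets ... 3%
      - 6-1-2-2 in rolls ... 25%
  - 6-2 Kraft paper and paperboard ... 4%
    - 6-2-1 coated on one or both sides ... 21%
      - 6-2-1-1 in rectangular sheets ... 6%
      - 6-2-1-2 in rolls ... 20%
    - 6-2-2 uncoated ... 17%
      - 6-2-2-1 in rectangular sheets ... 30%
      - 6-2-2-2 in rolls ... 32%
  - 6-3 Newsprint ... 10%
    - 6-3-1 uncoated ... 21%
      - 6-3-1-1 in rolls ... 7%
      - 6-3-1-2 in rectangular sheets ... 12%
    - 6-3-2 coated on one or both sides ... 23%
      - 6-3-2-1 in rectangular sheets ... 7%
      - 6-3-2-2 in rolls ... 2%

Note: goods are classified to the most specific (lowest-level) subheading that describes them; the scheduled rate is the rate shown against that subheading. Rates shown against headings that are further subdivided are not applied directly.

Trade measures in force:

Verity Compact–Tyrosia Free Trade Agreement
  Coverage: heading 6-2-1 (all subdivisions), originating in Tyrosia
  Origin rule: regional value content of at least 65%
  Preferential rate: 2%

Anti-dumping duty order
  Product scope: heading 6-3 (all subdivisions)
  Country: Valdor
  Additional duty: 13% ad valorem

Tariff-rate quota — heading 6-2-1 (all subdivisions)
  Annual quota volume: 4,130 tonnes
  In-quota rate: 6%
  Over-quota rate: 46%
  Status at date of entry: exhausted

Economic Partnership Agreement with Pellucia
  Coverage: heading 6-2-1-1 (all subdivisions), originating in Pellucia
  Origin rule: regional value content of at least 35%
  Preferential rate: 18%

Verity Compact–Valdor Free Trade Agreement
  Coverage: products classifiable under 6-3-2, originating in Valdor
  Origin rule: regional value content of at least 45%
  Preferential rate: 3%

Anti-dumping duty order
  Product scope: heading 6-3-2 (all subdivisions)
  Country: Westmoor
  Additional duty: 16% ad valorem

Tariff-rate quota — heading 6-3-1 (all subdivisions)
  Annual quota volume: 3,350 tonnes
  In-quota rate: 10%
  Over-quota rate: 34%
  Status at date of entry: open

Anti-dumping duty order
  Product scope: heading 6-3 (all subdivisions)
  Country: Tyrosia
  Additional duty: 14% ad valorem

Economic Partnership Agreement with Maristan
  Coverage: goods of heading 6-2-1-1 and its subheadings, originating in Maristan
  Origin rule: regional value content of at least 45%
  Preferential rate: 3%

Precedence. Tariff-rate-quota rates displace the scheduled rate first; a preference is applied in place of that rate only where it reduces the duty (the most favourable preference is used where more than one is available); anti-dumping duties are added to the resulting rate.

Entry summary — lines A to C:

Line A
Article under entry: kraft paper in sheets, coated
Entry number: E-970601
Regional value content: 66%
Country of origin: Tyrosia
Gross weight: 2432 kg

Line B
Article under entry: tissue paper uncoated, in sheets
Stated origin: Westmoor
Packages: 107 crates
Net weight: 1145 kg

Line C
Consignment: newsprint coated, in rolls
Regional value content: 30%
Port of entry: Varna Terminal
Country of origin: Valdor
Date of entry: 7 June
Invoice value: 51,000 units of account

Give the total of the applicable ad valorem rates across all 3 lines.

20%

Line A: kraft paper → 6-2; coated → 6-2-1; in sheets → 6-2-1-1. Scheduled 6%. quota on 6-2-1 exhausted → over-quota 46%; Tyrosia agreement on 6-2-1: RVC ≥ 65% → 2% available; preferential 2%. → 2%.
Line B: tissue paper → 6-1; uncoated → 6-1-2; in sheets → 6-1-2-1. Scheduled 3%. No special measure applies. → 3%.
Line C: newsprint → 6-3; coated → 6-3-2; in rolls → 6-3-2-2. Scheduled 2%. Valdor agreement on 6-3-2: RVC < 45%; anti-dumping (Valdor, 6-3): +13%; total 2% + 13% = 15%. → 15%.
Sum: 2% + 3% + 15% = 20%.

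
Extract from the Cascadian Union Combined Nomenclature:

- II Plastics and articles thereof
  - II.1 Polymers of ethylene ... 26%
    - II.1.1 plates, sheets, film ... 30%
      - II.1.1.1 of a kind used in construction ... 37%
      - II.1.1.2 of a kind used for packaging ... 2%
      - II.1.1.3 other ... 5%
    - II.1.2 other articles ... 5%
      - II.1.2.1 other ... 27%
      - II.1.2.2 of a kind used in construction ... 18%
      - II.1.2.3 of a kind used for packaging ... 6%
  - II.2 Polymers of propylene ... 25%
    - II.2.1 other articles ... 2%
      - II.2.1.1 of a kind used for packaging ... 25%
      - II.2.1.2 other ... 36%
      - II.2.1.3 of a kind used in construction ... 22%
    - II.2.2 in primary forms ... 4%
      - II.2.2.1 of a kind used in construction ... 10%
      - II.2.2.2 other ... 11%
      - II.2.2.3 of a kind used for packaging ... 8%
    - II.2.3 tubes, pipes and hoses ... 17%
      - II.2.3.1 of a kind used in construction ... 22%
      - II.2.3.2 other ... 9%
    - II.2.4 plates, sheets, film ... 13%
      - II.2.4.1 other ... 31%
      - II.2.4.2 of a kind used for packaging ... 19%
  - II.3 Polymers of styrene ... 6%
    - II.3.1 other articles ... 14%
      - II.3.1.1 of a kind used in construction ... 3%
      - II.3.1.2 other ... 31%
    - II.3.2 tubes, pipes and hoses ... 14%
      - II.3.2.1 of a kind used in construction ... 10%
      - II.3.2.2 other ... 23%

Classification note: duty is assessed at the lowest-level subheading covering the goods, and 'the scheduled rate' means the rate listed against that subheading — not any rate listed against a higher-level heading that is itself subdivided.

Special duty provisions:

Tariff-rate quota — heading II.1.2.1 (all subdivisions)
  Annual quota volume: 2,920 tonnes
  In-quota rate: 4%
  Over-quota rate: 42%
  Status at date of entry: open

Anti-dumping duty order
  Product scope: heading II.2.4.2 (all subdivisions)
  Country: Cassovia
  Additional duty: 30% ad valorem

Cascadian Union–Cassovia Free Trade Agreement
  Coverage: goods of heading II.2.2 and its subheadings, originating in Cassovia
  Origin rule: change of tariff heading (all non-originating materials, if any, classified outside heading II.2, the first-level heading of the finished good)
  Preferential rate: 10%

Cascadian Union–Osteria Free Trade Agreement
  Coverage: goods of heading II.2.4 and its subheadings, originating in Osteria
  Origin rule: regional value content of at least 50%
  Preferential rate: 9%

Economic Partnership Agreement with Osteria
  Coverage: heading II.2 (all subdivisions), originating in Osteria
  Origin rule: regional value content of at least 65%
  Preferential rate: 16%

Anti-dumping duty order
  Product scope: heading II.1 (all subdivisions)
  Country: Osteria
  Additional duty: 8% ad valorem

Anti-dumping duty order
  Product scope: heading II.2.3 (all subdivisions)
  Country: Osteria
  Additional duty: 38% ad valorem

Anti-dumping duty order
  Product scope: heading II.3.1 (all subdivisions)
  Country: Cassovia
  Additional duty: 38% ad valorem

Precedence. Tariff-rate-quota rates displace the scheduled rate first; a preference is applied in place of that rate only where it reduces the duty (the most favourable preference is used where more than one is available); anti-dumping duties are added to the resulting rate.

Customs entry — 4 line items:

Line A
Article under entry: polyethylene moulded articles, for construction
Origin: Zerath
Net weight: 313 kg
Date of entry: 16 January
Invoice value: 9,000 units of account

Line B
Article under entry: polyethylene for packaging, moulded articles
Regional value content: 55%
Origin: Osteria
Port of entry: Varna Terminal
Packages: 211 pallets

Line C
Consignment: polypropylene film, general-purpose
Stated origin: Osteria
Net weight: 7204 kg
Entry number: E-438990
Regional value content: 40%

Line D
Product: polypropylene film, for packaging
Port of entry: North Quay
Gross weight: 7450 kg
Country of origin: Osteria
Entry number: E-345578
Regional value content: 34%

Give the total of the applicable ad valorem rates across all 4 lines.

82%

Line A: polyethylene → II.1; moulded articles → II.1.2; for construction → II.1.2.2. Scheduled 18%. No special measure applies. → 18%.
Line B: polyethylene → II.1; moulded articles → II.1.2; for packaging → II.1.2.3. Scheduled 6%. Osteria agreement on II.2.4: II.1.2.3 not covered; Osteria agreement on II.2: II.1.2.3 not covered; anti-dumping (Osteria, II.1): +8%; total 6% + 8% = 14%. → 14%.
Line C: polypropylene → II.2; film → II.2.4; general-purpose → II.2.4.1. Scheduled 31%. Osteria agreement on II.2.4: RVC < 50%; Osteria agreement on II.2: RVC < 65%. → 31%.
Line D: polypropylene → II.2; film → II.2.4; for packaging → II.2.4.2. Scheduled 19%. Osteria agreement on II.2.4: RVC < 50%; Osteria agreement on II.2: RVC < 65%. → 19%.
Sum: 18% + 14% + 31% + 19% = 82%.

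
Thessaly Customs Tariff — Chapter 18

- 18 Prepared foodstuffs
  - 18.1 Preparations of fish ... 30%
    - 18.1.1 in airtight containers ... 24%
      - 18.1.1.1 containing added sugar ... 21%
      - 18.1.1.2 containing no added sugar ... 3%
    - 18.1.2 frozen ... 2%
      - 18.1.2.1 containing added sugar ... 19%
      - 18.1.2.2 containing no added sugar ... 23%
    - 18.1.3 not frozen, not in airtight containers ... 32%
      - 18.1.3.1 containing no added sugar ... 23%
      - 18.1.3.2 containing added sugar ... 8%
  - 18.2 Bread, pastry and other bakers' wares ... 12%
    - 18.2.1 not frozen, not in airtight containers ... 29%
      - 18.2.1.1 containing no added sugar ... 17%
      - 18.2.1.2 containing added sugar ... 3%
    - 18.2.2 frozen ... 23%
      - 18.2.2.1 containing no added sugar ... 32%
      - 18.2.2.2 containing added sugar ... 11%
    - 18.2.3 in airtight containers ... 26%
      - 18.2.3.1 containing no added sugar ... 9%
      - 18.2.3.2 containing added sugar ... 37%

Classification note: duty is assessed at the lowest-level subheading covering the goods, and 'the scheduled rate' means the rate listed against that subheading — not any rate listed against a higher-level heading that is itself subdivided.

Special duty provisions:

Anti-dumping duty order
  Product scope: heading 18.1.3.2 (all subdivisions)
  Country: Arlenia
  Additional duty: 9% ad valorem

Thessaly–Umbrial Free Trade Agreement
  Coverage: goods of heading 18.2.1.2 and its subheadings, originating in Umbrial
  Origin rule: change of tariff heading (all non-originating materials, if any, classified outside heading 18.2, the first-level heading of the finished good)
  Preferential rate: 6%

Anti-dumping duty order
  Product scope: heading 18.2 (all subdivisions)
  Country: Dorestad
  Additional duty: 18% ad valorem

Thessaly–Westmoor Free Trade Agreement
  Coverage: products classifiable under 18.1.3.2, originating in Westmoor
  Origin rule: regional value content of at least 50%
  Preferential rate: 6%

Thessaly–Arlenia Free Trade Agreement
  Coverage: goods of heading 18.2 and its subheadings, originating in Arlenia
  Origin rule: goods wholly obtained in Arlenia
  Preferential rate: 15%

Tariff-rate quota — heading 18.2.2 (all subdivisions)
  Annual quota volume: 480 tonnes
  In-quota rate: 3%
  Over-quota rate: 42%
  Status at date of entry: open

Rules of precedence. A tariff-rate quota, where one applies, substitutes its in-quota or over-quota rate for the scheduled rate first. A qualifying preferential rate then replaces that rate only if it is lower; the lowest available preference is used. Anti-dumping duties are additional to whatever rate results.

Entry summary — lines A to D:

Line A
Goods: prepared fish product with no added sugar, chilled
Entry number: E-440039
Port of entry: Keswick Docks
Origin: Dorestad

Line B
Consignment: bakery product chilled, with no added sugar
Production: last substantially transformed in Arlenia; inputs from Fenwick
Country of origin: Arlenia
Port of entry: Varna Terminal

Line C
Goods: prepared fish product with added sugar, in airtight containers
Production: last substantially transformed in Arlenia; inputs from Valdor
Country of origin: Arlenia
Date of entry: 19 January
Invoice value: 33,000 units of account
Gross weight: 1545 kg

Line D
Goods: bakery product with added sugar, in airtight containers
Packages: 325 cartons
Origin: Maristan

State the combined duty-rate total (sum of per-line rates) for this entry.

Line A: prepared fish product → 18.1; chilled → 18.1.3; with no added sugar → 18.1.3.1. Scheduled 23%. No special measure applies. → 23%.
Line B: bakery product → 18.2; chilled → 18.2.1; with no added sugar → 18.2.1.1. Scheduled 17%. Arlenia agreement on 18.2: not wholly obtained. → 17%.
Line C: prepared fish product → 18.1; in airtight containers → 18.1.1; with added sugar → 18.1.1.1. Scheduled 21%. Arlenia agreement on 18.2: 18.1.1.1 not covered. → 21%.
Line D: bakery product → 18.2; in airtight containers → 18.2.3; with added sugar → 18.2.3.2. Scheduled 37%. No special measure applies. → 37%.
Sum: 23% + 17% + 21% + 37% = 98%.

98%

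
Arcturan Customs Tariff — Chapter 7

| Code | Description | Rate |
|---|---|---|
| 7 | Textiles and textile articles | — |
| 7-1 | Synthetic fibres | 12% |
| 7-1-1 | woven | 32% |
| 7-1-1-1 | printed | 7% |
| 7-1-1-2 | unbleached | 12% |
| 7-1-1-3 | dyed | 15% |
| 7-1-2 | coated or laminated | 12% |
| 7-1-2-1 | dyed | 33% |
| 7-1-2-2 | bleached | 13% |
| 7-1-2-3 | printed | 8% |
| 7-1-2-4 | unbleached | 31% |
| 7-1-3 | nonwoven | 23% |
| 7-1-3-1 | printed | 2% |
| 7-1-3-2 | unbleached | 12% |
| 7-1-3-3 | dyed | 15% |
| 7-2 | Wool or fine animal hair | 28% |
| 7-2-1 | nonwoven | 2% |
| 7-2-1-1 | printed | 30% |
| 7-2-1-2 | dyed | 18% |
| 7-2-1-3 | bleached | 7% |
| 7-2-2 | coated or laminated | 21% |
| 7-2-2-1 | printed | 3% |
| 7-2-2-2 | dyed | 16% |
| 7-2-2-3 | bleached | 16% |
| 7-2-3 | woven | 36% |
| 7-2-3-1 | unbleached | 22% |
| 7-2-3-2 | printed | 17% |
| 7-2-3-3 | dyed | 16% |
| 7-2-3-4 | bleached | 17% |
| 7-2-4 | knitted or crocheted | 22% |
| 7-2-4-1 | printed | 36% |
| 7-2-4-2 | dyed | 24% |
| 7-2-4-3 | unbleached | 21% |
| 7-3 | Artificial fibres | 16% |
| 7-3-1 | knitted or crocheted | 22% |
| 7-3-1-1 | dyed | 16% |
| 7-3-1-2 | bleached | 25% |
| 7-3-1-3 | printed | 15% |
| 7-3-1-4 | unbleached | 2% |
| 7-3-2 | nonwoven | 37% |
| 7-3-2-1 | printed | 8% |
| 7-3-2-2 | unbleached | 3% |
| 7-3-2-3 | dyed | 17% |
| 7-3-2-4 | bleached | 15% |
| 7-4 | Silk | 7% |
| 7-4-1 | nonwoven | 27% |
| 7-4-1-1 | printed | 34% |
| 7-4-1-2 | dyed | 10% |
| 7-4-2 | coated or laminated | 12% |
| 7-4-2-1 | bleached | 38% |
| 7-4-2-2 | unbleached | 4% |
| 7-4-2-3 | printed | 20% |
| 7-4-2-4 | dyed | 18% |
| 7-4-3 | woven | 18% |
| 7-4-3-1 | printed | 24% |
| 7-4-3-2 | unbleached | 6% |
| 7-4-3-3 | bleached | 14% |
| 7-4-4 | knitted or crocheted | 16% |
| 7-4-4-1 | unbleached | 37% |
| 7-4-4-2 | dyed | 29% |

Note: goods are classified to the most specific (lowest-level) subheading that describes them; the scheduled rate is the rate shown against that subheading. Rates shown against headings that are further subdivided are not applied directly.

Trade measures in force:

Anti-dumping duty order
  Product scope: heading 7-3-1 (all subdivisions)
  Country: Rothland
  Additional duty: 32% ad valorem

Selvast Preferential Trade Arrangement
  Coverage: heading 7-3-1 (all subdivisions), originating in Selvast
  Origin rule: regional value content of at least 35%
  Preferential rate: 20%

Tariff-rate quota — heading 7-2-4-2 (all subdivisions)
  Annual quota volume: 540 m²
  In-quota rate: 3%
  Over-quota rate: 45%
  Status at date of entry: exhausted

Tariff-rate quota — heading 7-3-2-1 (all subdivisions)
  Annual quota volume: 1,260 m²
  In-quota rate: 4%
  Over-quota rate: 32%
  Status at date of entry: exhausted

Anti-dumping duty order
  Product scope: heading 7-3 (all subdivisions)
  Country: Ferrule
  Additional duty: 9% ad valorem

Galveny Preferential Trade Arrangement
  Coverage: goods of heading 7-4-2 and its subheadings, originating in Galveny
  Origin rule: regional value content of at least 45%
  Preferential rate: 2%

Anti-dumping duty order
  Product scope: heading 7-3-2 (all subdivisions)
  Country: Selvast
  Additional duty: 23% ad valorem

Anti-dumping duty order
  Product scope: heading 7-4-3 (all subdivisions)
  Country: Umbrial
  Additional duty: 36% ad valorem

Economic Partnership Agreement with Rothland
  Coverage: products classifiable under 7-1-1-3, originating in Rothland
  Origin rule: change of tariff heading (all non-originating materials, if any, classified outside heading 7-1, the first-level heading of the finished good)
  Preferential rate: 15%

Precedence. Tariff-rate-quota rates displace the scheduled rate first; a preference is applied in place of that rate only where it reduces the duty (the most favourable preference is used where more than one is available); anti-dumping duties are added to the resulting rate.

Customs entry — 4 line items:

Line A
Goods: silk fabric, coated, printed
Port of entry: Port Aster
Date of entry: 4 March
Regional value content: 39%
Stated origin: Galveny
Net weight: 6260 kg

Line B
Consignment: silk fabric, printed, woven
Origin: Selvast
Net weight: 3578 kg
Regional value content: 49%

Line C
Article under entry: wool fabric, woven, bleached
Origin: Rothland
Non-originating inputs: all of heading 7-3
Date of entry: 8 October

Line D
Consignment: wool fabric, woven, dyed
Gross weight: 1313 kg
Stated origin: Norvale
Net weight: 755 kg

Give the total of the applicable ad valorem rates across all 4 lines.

77%

Line A: silk → 7-4; coated → 7-4-2; printed → 7-4-2-3. Scheduled 20%. Galveny agreement on 7-4-2: RVC < 45%. → 20%.
Line B: silk → 7-4; woven → 7-4-3; printed → 7-4-3-1. Scheduled 24%. Selvast agreement on 7-3-1: 7-4-3-1 not covered. → 24%.
Line C: wool → 7-2; woven → 7-2-3; bleached → 7-2-3-4. Scheduled 17%. Rothland agreement on 7-1-1-3: 7-2-3-4 not covered. → 17%.
Line D: wool → 7-2; woven → 7-2-3; dyed → 7-2-3-3. Scheduled 16%. No special measure applies. → 16%.
Sum: 20% + 24% + 17% + 16% = 77%.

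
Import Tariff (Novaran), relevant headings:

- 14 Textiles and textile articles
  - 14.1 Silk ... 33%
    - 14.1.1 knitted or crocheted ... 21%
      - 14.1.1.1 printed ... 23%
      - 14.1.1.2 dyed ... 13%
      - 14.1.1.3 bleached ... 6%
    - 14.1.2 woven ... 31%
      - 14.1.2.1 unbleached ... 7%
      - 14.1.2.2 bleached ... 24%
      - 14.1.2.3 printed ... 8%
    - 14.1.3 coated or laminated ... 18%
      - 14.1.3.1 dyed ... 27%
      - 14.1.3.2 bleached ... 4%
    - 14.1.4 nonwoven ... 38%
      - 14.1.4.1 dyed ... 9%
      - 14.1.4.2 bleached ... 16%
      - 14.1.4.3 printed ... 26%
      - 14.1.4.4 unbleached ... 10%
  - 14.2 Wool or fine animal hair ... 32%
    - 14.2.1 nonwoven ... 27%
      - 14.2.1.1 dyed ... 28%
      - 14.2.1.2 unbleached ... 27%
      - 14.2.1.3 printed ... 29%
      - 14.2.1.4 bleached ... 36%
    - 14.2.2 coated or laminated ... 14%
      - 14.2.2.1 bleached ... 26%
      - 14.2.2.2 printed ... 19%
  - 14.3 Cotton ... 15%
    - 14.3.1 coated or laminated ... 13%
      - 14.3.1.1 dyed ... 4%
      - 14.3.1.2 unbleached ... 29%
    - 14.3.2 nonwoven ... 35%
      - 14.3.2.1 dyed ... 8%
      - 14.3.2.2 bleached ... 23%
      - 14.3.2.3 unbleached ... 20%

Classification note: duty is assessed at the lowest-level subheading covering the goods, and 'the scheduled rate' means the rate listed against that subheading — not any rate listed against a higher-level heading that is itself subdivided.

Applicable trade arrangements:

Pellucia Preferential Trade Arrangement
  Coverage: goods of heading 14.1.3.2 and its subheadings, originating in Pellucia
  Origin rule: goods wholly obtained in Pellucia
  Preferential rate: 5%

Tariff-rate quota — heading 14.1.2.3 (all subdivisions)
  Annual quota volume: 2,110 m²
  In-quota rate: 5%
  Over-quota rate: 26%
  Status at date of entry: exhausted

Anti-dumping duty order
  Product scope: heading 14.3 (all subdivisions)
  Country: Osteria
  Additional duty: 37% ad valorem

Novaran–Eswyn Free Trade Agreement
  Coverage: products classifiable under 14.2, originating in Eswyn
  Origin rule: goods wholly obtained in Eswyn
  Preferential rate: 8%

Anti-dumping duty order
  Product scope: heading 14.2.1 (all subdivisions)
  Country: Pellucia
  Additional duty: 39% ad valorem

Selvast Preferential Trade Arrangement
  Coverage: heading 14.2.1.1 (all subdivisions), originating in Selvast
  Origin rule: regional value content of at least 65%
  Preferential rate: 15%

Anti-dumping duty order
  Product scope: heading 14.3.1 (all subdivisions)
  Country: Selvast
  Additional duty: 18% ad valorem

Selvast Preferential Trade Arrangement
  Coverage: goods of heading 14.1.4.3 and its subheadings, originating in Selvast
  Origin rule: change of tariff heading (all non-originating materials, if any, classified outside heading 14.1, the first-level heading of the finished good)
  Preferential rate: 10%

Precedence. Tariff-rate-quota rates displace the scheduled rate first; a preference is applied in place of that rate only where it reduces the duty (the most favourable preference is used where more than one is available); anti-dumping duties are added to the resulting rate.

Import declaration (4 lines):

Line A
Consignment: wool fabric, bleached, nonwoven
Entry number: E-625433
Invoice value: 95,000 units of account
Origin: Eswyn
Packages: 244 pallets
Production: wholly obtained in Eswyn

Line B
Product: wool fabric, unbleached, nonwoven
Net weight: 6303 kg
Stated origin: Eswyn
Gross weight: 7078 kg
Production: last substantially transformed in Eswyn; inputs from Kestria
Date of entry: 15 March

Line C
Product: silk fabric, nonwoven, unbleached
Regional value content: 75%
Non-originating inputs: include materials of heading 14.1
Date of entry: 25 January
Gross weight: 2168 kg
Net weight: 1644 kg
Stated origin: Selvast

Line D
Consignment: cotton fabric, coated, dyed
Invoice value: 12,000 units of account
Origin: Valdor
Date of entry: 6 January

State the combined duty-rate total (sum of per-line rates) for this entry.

49%

Line A: wool → 14.2; nonwoven → 14.2.1; bleached → 14.2.1.4. Scheduled 36%. Eswyn agreement on 14.2: wholly obtained → 8% available; preferential 8%. → 8%.
Line B: wool → 14.2; nonwoven → 14.2.1; unbleached → 14.2.1.2. Scheduled 27%. Eswyn agreement on 14.2: not wholly obtained. → 27%.
Line C: silk → 14.1; nonwoven → 14.1.4; unbleached → 14.1.4.4. Scheduled 10%. Selvast agreement on 14.2.1.1: 14.1.4.4 not covered; Selvast agreement on 14.1.4.3: 14.1.4.4 not covered. → 10%.
Line D: cotton → 14.3; coated → 14.3.1; dyed → 14.3.1.1. Scheduled 4%. No special measure applies. → 4%.
Sum: 8% + 27% + 10% + 4% = 49%.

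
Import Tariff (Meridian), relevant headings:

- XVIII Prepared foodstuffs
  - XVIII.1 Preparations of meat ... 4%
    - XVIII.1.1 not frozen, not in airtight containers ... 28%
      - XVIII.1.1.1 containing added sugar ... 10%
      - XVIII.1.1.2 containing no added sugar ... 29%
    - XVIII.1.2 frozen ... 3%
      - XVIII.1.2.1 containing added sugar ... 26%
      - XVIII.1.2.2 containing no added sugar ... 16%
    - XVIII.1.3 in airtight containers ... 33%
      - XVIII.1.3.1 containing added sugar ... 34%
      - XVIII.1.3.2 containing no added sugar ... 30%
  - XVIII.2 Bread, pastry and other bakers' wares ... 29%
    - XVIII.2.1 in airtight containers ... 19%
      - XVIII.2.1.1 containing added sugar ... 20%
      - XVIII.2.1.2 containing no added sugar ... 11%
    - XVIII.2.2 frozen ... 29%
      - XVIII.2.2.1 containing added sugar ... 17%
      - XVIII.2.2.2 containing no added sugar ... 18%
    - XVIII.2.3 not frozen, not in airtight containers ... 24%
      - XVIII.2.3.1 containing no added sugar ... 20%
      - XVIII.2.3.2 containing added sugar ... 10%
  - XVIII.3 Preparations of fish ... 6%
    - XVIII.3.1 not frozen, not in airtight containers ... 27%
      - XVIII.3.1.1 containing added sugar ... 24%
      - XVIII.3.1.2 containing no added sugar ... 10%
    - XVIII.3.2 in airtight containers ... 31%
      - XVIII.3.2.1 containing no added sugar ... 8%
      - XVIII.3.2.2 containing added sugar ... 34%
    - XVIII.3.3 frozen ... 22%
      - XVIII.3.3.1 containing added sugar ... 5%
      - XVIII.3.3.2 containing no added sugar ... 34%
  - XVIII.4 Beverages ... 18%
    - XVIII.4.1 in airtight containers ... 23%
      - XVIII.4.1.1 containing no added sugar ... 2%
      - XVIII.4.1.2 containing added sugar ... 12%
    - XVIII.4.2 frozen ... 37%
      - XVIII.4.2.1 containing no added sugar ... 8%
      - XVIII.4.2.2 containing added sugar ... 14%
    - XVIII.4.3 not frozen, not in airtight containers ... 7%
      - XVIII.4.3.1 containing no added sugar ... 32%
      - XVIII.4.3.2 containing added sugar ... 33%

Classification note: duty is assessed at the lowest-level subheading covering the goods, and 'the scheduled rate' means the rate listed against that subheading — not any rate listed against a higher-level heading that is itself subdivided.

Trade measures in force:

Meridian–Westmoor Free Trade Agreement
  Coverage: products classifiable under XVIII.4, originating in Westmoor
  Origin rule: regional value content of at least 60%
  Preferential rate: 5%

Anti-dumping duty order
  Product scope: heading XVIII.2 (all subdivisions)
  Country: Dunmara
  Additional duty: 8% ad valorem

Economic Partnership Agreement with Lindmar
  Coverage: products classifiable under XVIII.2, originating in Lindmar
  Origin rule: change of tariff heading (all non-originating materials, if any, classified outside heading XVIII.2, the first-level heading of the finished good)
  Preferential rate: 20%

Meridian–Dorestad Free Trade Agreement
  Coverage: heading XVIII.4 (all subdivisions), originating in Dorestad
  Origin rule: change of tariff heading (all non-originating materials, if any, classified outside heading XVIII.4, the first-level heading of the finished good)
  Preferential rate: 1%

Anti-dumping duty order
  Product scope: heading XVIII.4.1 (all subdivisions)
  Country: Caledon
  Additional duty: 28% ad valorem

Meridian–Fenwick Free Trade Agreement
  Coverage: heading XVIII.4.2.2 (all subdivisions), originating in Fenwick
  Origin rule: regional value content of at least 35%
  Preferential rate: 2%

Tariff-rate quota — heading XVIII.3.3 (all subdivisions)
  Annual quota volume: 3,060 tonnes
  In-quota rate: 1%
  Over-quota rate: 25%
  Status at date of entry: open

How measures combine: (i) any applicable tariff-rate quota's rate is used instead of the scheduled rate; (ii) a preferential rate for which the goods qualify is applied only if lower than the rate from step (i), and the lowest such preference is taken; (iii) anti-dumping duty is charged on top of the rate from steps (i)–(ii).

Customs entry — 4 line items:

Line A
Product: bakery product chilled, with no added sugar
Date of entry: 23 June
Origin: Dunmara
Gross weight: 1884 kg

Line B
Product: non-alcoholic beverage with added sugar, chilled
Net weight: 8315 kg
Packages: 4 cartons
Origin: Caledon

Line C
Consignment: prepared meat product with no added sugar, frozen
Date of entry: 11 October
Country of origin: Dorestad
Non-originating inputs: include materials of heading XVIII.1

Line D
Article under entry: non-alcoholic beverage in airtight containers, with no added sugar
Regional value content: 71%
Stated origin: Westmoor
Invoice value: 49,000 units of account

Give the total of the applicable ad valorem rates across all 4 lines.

79%

Line A: bakery product → XVIII.2; chilled → XVIII.2.3; with no added sugar → XVIII.2.3.1. Scheduled 20%. anti-dumping (Dunmara, XVIII.2): +8%; total 20% + 8% = 28%. → 28%.
Line B: non-alcoholic beverage → XVIII.4; chilled → XVIII.4.3; with added sugar → XVIII.4.3.2. Scheduled 33%. No special measure applies. → 33%.
Line C: prepared meat product → XVIII.1; frozen → XVIII.1.2; with no added sugar → XVIII.1.2.2. Scheduled 16%. Dorestad agreement on XVIII.4: XVIII.1.2.2 not covered. → 16%.
Line D: non-alcoholic beverage → XVIII.4; in airtight containers → XVIII.4.1; with no added sugar → XVIII.4.1.1. Scheduled 2%. Westmoor agreement on XVIII.4: RVC ≥ 60% → 5% available; preference 5% not lower than 2% → no reduction. → 2%.
Sum: 28% + 33% + 16% + 2% = 79%.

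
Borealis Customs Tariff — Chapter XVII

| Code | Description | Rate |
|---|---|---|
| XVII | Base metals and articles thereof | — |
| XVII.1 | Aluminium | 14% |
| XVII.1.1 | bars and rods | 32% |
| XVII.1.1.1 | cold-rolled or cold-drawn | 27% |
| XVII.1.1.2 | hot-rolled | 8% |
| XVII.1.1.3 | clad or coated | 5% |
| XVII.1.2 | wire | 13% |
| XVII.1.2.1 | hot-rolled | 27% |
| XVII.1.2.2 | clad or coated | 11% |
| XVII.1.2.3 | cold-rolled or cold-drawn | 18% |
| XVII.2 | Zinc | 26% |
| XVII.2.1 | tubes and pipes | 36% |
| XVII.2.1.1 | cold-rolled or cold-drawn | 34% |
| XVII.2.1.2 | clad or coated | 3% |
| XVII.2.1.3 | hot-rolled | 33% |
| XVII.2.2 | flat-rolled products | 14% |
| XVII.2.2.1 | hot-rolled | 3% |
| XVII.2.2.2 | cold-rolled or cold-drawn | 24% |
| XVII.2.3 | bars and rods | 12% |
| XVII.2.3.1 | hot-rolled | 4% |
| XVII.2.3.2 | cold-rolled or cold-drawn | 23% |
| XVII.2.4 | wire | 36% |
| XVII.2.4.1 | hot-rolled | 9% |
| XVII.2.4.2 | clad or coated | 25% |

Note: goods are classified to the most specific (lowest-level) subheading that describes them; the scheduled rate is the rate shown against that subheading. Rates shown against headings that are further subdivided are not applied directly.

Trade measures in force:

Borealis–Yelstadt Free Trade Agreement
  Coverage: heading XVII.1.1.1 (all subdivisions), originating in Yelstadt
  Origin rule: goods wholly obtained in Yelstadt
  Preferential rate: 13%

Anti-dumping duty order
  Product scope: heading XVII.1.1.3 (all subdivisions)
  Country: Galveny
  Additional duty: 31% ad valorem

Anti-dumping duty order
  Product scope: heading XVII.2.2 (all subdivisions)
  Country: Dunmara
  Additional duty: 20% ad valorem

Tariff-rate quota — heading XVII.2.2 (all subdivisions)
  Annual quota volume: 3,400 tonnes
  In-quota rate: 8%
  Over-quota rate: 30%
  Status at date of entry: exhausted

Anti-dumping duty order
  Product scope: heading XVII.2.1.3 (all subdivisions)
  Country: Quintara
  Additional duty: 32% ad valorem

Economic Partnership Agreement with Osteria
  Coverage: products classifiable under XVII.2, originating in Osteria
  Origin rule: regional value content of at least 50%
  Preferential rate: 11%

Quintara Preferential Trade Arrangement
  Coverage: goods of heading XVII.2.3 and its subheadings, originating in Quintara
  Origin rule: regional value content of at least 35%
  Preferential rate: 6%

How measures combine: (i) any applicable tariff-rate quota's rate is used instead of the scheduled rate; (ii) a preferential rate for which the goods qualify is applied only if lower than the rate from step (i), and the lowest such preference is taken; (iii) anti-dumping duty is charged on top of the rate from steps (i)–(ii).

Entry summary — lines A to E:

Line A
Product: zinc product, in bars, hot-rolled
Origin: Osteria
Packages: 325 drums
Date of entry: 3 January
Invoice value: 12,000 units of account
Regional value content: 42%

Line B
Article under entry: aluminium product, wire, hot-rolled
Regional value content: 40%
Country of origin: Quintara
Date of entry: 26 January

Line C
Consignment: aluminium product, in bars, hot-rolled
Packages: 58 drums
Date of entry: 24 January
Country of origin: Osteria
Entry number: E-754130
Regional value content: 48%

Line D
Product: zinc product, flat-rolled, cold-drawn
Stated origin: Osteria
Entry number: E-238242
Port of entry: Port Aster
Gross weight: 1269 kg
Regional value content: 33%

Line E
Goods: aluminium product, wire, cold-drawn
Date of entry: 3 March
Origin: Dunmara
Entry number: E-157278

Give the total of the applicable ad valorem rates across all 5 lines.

87%

Line A: zinc → XVII.2; in bars → XVII.2.3; hot-rolled → XVII.2.3.1. Scheduled 4%. Osteria agreement on XVII.2: RVC < 50%. → 4%.
Line B: aluminium → XVII.1; wire → XVII.1.2; hot-rolled → XVII.1.2.1. Scheduled 27%. Quintara agreement on XVII.2.3: XVII.1.2.1 not covered. → 27%.
Line C: aluminium → XVII.1; in bars → XVII.1.1; hot-rolled → XVII.1.1.2. Scheduled 8%. Osteria agreement on XVII.2: XVII.1.1.2 not covered. → 8%.
Line D: zinc → XVII.2; flat-rolled → XVII.2.2; cold-drawn → XVII.2.2.2. Scheduled 24%. quota on XVII.2.2 exhausted → over-quota 30%; Osteria agreement on XVII.2: RVC < 50%. → 30%.
Line E: aluminium → XVII.1; wire → XVII.1.2; cold-drawn → XVII.1.2.3. Scheduled 18%. No special measure applies. → 18%.
Sum: 4% + 27% + 8% + 30% + 18% = 87%.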